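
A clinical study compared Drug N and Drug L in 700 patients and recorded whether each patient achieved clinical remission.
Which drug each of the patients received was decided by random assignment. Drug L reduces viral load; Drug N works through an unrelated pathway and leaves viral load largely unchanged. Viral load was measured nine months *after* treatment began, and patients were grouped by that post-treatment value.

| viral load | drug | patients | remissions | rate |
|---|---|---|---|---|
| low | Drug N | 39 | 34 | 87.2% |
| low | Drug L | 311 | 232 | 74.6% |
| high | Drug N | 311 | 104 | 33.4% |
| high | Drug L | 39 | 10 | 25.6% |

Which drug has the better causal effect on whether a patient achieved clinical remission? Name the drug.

Viral load is recorded after the drug and is itself shifted by it — it sits on the causal path from drug to outcome. Conditioning on a mediator would strip out part of the effect we want; the pooled comparison gives the total causal effect.
Pooled: Drug N 39.4% vs Drug L 69.1%; Drug L is higher overall.

Drug L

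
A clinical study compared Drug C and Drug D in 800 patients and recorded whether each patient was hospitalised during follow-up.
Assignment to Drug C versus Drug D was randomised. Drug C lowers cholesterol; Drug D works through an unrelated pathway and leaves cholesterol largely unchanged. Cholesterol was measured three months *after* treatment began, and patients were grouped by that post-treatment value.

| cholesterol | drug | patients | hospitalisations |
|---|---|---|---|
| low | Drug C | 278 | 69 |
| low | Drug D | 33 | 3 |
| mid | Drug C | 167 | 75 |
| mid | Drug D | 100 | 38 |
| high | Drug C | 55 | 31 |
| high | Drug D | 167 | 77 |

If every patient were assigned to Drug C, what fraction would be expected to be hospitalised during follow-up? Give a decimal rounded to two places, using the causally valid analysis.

Cholesterol lies on the pathway drug → cholesterol → outcome, so adjusting for it blocks the indirect effect. For the total causal effect of drug, use the unadjusted pooled rates.
So P(outcome | do(Drug C)) is just the pooled rate for Drug C: 175/500 = 0.350.

0.35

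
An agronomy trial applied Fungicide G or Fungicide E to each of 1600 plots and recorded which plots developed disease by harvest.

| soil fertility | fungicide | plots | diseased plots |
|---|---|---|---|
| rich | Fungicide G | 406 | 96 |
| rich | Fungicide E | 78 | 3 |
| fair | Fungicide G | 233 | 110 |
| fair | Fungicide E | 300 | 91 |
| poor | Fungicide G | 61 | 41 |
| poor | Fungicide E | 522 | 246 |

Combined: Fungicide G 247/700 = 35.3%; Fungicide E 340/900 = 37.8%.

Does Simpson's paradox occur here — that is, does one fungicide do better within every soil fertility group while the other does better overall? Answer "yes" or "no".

yes

Within each soil fertility level (rich 23.6% vs 3.8%; fair 47.2% vs 30.3%; poor 67.2% vs 47.1%), Fungicide E has the lower rate every time. Pooled: 35.3% vs 37.8% — Fungicide G has the lower rate overall. The two comparisons disagree.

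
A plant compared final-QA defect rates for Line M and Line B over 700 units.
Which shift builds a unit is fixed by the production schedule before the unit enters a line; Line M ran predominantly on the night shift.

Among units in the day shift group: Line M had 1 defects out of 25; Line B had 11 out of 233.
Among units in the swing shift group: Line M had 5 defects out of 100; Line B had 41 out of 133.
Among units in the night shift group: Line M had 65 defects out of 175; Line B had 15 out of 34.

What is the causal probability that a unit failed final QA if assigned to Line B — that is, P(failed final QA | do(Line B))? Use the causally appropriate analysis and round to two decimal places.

Since shift is a pre-existing factor (not a product of the line) and it affects the outcome on its own, it is a confounder. The stratified rates, not the pooled rate, identify the causal effect.
Standardising Line B to the population shift mix: 0.369·11/233 + 0.333·41/133 + 0.299·15/34 = 0.252.

0.25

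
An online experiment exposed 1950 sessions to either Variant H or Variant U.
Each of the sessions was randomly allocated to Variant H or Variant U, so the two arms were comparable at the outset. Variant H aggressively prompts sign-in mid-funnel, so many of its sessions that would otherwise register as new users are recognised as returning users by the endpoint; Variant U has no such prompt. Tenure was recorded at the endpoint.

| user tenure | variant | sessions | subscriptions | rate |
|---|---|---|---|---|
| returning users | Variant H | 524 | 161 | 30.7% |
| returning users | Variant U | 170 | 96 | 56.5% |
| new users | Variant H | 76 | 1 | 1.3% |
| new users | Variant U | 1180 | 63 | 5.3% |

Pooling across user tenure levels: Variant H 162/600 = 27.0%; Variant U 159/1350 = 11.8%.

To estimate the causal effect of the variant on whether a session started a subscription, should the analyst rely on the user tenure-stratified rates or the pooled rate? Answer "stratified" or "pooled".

Variant U is higher inside every user tenure stratum but Variant H is higher in aggregate. Whether to stratify depends on how user tenure relates to the variant.
User tenure here is a post-treatment variable shaped by the variant; conditioning on it would introduce bias rather than remove it. The overall comparison is the causal one.
Pooled: Variant H 27.0% vs Variant U 11.8%; Variant H is higher overall.

pooled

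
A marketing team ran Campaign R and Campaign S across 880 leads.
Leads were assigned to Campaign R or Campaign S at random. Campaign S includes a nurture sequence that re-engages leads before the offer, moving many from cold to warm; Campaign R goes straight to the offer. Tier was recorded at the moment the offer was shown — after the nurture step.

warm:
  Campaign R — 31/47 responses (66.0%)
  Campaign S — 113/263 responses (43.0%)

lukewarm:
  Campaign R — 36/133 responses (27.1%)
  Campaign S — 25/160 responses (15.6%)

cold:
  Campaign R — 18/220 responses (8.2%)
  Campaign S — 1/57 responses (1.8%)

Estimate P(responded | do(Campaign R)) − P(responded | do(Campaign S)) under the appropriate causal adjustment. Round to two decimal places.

Engagement tier is downstream of the campaign. One should not condition on a consequence of treatment, so the overall rates are the right comparison.
The causal difference is the pooled difference: 0.212 − 0.290 = -0.077.

-0.08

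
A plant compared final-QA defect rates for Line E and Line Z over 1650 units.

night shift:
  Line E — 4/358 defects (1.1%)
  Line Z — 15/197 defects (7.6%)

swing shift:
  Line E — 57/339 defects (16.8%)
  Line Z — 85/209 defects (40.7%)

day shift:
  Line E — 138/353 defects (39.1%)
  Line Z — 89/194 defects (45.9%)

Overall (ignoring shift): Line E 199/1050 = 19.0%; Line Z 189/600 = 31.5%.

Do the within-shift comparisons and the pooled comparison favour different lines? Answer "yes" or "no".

no

Within each shift level (night shift 1.1% vs 7.6%; swing shift 16.8% vs 40.7%; day shift 39.1% vs 45.9%), Line E has the lower rate every time. Pooled: 19.0% vs 31.5% — Line E has the lower rate overall. They agree.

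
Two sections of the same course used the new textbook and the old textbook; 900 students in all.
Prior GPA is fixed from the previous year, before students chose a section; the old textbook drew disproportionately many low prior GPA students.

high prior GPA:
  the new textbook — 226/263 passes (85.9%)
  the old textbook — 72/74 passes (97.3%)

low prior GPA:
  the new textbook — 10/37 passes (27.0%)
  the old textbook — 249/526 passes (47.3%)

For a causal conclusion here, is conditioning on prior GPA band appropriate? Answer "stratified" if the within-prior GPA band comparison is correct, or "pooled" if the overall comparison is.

The stratified and pooled comparisons disagree (the old textbook wins within each prior GPA band; the new textbook wins overall), so the answer turns on the causal role of prior GPA band.
Nothing the teaching method does changes prior GPA band; the imbalance is an allocation artefact. With prior GPA band also predicting the outcome, the pooled figure is confounded, and the within-stratum comparison is the causal one.
Within each level — high prior GPA: 85.9% vs 97.3%; low prior GPA: 27.0% vs 47.3% — the old textbook is higher every time.

stratified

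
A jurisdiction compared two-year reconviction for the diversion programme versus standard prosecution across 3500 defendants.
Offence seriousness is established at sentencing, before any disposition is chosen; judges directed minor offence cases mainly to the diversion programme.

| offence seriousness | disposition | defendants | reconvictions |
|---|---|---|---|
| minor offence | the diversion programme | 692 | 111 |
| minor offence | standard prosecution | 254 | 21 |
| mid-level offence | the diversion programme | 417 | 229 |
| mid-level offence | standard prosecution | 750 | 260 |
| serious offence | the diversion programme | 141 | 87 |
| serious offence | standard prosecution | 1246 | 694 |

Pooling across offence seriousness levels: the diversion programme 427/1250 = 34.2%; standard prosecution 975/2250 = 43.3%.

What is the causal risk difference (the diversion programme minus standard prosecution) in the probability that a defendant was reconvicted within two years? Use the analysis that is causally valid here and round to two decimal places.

+0.11

Within every offence seriousness level standard prosecution has the lower rate, yet pooled the diversion programme does — Simpson's reversal.
Here offence seriousness is a common cause — it drives both which disposition a case falls under and the outcome. The crude comparison mixes populations; the stratum-specific rates are the causally relevant ones.
Adjusting over the population distribution of offence seriousness: 0.270·(0.160−0.083) + 0.333·(0.549−0.347) + 0.396·(0.617−0.557) = +0.112.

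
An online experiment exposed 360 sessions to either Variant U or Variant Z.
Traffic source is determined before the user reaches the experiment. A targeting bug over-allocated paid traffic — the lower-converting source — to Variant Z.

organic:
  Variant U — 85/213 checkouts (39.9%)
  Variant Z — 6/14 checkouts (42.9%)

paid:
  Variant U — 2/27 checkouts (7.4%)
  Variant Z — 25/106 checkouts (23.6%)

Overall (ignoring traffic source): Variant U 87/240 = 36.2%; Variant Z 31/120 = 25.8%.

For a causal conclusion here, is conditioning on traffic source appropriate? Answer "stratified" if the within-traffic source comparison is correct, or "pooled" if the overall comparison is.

Variant Z is higher inside every traffic source stratum but Variant U is higher in aggregate. Whether to stratify depends on how traffic source relates to the variant.
Traffic source differs across variants for reasons unrelated to any effect of the variant itself, and it separately predicts the outcome — a classic confounder. We must compare within traffic source levels.
Within each level — organic: 39.9% vs 42.9%; paid: 7.4% vs 23.6% — Variant Z is higher every time.

stratified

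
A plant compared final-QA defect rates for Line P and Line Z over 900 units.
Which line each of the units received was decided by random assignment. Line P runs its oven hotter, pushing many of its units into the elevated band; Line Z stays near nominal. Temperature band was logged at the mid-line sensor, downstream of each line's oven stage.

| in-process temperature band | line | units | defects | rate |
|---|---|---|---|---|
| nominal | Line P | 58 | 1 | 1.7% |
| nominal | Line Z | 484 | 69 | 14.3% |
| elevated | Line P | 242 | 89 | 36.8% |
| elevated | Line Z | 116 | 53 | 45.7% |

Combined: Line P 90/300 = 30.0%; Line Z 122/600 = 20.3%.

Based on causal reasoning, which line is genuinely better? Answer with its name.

Line Z

The in-process temperature band-specific comparison favours Line P throughout, but the pooled figures favour Line Z. The question is whether to condition on in-process temperature band.
In-process temperature band here is a post-treatment variable shaped by the line; conditioning on it would introduce bias rather than remove it. The overall comparison is the causal one.
Pooled: Line P 30.0% vs Line Z 20.3%; Line Z is lower overall.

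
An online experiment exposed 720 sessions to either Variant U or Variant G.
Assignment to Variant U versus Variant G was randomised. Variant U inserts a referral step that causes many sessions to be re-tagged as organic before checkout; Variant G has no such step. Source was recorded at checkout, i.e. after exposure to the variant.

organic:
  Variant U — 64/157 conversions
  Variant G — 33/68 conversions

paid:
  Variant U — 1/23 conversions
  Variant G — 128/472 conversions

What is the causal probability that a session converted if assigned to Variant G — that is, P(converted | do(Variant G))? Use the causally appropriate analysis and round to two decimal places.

Traffic source is recorded after the variant and is itself shifted by it — it sits on the causal path from variant to outcome. Conditioning on a mediator would strip out part of the effect we want; the pooled comparison gives the total causal effect.
So P(outcome | do(Variant G)) is just the pooled rate for Variant G: 161/540 = 0.298.

0.30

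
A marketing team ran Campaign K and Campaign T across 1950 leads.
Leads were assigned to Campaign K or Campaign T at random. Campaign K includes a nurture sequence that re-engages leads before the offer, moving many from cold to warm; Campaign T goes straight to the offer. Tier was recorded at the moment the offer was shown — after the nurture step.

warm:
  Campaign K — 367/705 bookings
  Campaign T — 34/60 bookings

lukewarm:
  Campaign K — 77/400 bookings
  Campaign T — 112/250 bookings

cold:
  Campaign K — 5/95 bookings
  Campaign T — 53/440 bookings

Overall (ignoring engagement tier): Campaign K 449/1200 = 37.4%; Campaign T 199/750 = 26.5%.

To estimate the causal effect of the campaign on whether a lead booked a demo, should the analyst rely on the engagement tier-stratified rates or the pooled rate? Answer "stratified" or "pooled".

pooled

Campaign T is higher inside every engagement tier stratum but Campaign K is higher in aggregate. Whether to stratify depends on how engagement tier relates to the campaign.
The distribution of engagement tier is itself part of what the campaign does — it is an intermediate outcome. Holding it fixed would remove that part of the effect; the total effect is the pooled difference.
Pooled: Campaign K 37.4% vs Campaign T 26.5%; Campaign K is higher overall.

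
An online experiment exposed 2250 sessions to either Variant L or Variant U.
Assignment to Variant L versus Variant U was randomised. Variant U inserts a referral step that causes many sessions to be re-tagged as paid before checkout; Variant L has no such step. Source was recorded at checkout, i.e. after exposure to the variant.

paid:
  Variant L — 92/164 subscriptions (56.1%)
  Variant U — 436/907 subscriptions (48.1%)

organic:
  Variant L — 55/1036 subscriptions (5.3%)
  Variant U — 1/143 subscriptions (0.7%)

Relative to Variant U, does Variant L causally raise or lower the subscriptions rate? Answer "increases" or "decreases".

Traffic source is downstream of the variant. One should not condition on a consequence of treatment, so the overall rates are the right comparison.
Pooled: Variant L 12.2% vs Variant U 41.6%; Variant U is higher overall.

decreases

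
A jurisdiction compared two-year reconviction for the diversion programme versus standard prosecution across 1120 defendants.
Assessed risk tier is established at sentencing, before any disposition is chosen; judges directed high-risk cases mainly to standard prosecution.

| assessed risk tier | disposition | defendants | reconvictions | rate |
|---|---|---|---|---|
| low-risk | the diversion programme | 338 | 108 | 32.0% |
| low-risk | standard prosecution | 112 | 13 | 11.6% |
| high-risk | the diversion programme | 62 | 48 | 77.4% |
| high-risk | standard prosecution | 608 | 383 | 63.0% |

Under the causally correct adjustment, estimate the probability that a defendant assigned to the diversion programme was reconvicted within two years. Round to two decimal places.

0.59

standard prosecution is lower inside every assessed risk tier stratum but the diversion programme is lower in aggregate. Whether to stratify depends on how assessed risk tier relates to the disposition.
The imbalance in assessed risk tier arose from how defendants were allocated, not from anything the disposition did; and assessed risk tier independently affects the outcome. The pooled gap is confounded — condition on assessed risk tier.
Standardising the diversion programme to the population assessed risk tier mix: 0.402·108/338 + 0.598·48/62 = 0.592.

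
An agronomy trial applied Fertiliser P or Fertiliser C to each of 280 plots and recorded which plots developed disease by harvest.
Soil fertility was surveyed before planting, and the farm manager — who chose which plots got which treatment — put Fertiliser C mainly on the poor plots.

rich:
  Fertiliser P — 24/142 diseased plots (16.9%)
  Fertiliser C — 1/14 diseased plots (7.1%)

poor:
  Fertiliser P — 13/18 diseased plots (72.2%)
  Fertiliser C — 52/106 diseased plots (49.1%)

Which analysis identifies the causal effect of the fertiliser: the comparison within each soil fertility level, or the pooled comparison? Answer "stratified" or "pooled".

Nothing the fertiliser does changes soil fertility; the imbalance is an allocation artefact. With soil fertility also predicting the outcome, the pooled figure is confounded, and the within-stratum comparison is the causal one.
Within each level — rich: 16.9% vs 7.1%; poor: 72.2% vs 49.1% — Fertiliser C is lower every time.

stratified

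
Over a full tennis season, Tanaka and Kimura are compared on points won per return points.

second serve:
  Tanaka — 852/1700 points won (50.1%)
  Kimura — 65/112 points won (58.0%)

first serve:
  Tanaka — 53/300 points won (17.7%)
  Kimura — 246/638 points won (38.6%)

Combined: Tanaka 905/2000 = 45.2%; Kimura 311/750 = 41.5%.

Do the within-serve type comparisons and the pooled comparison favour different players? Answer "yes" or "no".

Within each serve type level (second serve 50.1% vs 58.0%; first serve 17.7% vs 38.6%), Kimura has the higher rate every time. Pooled: 45.2% vs 41.5% — Tanaka has the higher rate overall. The two comparisons disagree.

yes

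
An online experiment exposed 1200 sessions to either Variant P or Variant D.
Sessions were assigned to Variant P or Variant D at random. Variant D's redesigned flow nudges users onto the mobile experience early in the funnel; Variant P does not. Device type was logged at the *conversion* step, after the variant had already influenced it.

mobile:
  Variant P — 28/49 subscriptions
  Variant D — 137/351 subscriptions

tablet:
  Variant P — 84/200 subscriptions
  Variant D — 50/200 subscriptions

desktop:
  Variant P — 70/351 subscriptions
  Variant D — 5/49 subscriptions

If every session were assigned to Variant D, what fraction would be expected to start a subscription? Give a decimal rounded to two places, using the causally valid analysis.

0.32

Device type is downstream of the variant. One should not condition on a consequence of treatment, so the overall rates are the right comparison.
So P(outcome | do(Variant D)) is just the pooled rate for Variant D: 192/600 = 0.320.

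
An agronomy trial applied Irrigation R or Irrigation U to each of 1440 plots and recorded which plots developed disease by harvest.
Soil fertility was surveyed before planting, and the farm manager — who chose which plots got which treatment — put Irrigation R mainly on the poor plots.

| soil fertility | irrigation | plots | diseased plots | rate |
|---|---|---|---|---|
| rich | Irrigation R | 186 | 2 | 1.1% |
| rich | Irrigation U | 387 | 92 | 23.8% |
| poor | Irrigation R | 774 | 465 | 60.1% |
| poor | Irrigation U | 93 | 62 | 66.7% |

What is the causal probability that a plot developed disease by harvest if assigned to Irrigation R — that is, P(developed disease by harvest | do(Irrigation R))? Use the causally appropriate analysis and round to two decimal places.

0.37

Nothing the irrigation does changes soil fertility; the imbalance is an allocation artefact. With soil fertility also predicting the outcome, the pooled figure is confounded, and the within-stratum comparison is the causal one.
Standardising Irrigation R to the population soil fertility mix: 0.398·2/186 + 0.602·465/774 = 0.366.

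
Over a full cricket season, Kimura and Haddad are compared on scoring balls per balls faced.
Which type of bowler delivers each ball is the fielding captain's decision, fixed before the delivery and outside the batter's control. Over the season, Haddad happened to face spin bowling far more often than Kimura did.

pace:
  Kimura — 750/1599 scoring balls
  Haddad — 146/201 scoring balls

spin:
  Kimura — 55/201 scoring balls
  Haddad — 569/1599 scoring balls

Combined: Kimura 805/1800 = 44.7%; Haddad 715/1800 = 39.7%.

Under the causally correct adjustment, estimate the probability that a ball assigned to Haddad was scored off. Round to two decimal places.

0.54

Haddad is higher inside every bowling type stratum but Kimura is higher in aggregate. Whether to stratify depends on how bowling type relates to the player.
Here bowling type is a common cause — it drives both which player a case falls under and the outcome. The crude comparison mixes populations; the stratum-specific rates are the causally relevant ones.
Standardising Haddad to the population bowling type mix: 0.500·146/201 + 0.500·569/1599 = 0.541.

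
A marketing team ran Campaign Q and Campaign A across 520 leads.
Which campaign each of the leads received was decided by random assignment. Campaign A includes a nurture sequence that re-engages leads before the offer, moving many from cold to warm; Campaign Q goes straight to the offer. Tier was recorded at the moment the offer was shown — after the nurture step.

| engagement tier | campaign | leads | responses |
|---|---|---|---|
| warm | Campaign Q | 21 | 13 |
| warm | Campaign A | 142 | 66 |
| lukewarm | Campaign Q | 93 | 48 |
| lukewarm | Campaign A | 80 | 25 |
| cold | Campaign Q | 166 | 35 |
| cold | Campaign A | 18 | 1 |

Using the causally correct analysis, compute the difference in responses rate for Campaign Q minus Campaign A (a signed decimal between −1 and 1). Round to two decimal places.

-0.04

The stratified and pooled comparisons disagree (Campaign Q wins within each engagement tier; Campaign A wins overall), so the answer turns on the causal role of engagement tier.
Engagement tier lies on the pathway campaign → engagement tier → outcome, so adjusting for it blocks the indirect effect. For the total causal effect of campaign, use the unadjusted pooled rates.
The causal difference is the pooled difference: 0.343 − 0.383 = -0.040.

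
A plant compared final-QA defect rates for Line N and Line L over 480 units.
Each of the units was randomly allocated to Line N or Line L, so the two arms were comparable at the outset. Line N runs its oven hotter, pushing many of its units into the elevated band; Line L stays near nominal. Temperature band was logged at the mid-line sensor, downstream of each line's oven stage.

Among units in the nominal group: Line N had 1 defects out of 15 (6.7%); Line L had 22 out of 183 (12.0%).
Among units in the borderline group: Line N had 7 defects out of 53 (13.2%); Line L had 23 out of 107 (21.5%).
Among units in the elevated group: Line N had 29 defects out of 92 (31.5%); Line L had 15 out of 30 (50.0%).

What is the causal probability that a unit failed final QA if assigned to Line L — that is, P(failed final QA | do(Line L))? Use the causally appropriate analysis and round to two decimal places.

0.19

In-process temperature band is recorded after the line and is itself shifted by it — it sits on the causal path from line to outcome. Conditioning on a mediator would strip out part of the effect we want; the pooled comparison gives the total causal effect.
So P(outcome | do(Line L)) is just the pooled rate for Line L: 60/320 = 0.188.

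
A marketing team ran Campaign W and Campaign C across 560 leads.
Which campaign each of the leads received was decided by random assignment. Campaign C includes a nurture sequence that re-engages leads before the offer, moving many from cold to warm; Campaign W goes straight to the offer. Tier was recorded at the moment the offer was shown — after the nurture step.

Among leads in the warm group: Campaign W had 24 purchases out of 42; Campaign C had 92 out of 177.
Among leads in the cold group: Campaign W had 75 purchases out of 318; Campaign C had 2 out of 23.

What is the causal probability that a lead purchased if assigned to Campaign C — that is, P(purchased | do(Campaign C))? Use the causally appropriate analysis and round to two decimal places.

0.47

Engagement tier is recorded after the campaign and is itself shifted by it — it sits on the causal path from campaign to outcome. Conditioning on a mediator would strip out part of the effect we want; the pooled comparison gives the total causal effect.
So P(outcome | do(Campaign C)) is just the pooled rate for Campaign C: 94/200 = 0.470.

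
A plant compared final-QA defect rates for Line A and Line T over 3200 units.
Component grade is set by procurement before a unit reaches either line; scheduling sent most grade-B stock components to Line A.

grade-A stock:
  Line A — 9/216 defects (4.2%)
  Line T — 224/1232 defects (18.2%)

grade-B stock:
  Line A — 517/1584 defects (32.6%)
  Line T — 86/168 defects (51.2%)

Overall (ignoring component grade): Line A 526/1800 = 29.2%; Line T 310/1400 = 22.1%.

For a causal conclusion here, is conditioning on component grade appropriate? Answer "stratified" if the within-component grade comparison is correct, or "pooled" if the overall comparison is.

The component grade-specific comparison favours Line A throughout, but the pooled figures favour Line T. The question is whether to condition on component grade.
Component grade is set before the line has any effect — it is not caused by the line — and it independently drives the outcome. That makes it a confounder, so the causal comparison is within component grade levels.
Within each level — grade-A stock: 4.2% vs 18.2%; grade-B stock: 32.6% vs 51.2% — Line A is lower every time.

stratified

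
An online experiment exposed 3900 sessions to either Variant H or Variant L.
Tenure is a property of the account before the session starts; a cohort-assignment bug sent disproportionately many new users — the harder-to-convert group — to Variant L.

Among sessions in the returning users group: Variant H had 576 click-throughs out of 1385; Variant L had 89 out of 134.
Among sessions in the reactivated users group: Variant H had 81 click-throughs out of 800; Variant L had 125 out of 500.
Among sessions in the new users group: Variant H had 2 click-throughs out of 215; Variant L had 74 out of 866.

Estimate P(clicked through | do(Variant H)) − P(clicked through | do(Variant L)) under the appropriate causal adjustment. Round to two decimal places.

Here user tenure is a common cause — it drives both which variant a case falls under and the outcome. The crude comparison mixes populations; the stratum-specific rates are the causally relevant ones.
Adjusting over the population distribution of user tenure: 0.389·(0.416−0.664) + 0.333·(0.101−0.250) + 0.277·(0.009−0.085) = -0.167.

-0.17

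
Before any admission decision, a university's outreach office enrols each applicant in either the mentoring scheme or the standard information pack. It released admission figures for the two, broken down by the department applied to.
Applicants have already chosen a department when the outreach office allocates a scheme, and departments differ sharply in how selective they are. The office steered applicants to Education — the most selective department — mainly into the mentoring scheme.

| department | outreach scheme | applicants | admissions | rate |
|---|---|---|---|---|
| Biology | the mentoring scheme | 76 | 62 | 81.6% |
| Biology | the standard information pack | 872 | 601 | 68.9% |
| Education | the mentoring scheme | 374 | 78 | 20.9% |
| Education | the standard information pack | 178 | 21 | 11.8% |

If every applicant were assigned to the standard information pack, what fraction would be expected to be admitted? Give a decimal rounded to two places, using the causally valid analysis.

0.48

Nothing the outreach scheme does changes department; the imbalance is an allocation artefact. With department also predicting the outcome, the pooled figure is confounded, and the within-stratum comparison is the causal one.
Standardising the standard information pack to the population department mix: 0.632·601/872 + 0.368·21/178 = 0.479.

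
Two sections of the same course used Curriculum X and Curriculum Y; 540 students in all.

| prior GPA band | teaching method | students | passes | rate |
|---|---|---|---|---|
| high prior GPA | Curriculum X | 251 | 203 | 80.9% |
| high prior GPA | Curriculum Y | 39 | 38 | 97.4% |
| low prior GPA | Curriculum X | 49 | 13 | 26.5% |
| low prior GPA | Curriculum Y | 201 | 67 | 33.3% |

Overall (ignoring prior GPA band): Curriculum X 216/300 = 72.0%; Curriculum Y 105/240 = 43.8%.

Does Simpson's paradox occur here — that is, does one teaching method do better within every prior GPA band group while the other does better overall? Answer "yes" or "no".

yes

Within each prior GPA band level (high prior GPA 80.9% vs 97.4%; low prior GPA 26.5% vs 33.3%), Curriculum Y has the higher rate every time. Pooled: 72.0% vs 43.8% — Curriculum X has the higher rate overall. The two comparisons disagree.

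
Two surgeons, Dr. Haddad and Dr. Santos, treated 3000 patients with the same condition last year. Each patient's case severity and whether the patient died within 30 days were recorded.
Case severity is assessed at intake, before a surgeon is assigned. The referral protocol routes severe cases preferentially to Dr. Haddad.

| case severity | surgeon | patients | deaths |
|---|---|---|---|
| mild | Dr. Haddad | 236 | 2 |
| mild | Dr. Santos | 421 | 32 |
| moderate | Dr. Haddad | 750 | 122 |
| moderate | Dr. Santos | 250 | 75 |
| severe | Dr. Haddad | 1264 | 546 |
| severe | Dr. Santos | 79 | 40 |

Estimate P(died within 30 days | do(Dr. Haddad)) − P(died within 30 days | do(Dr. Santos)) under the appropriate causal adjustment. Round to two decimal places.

-0.09

Dr. Haddad is lower inside every case severity stratum but Dr. Santos is lower in aggregate. Whether to stratify depends on how case severity relates to the surgeon.
Case severity differs across surgeons for reasons unrelated to any effect of the surgeon itself, and it separately predicts the outcome — a classic confounder. We must compare within case severity levels.
Adjusting over the population distribution of case severity: 0.219·(0.008−0.076) + 0.333·(0.163−0.300) + 0.448·(0.432−0.506) = -0.094.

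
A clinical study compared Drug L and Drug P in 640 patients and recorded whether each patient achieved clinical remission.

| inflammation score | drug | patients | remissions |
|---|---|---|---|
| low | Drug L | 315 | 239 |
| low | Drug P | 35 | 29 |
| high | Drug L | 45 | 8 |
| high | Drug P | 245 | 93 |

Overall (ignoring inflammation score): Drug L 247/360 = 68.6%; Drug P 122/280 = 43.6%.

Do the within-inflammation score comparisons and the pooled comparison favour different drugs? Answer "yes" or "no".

yes

Within each inflammation score level (low 75.9% vs 82.9%; high 17.8% vs 38.0%), Drug P has the higher rate every time. Pooled: 68.6% vs 43.6% — Drug L has the higher rate overall. The two comparisons disagree.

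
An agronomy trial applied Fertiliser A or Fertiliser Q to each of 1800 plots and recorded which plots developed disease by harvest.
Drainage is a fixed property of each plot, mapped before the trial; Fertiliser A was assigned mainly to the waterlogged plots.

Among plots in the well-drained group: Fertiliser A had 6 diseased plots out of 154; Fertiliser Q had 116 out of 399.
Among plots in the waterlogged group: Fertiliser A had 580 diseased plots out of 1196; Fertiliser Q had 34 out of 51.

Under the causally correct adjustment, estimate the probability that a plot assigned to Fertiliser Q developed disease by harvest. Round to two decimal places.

The stratified and pooled comparisons disagree (Fertiliser A wins within each field drainage; Fertiliser Q wins overall), so the answer turns on the causal role of field drainage.
Here field drainage is a common cause — it drives both which fertiliser a case falls under and the outcome. The crude comparison mixes populations; the stratum-specific rates are the causally relevant ones.
Standardising Fertiliser Q to the population field drainage mix: 0.307·116/399 + 0.693·34/51 = 0.551.

0.55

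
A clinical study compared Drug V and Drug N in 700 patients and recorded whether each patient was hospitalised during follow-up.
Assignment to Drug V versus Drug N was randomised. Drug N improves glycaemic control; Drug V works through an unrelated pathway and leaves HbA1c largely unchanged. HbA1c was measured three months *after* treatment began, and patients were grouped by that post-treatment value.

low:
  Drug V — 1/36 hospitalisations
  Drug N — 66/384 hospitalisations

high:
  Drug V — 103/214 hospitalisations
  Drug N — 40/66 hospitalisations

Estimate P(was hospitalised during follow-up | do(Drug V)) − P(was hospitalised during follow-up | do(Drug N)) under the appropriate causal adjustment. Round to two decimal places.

+0.18

Drug V is lower inside every HbA1c stratum but Drug N is lower in aggregate. Whether to stratify depends on how HbA1c relates to the drug.
HbA1c here is a post-treatment variable shaped by the drug; conditioning on it would introduce bias rather than remove it. The overall comparison is the causal one.
The causal difference is the pooled difference: 0.416 − 0.236 = +0.180.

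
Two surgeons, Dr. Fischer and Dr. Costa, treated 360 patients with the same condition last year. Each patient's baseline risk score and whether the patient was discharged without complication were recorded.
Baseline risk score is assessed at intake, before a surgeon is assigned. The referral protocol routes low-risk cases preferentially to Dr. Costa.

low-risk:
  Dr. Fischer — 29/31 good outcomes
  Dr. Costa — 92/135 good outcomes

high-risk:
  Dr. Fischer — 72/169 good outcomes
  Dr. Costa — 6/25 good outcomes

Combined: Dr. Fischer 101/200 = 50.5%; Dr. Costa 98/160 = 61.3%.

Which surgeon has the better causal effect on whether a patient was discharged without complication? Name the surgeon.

Baseline risk score satisfies the back-door criterion: it is not a descendant of the surgeon, and it blocks the spurious path from surgeon to outcome. Adjusting for it (i.e., using the within-baseline risk score rates) gives the causal effect.
Within each level — low-risk: 93.5% vs 68.1%; high-risk: 42.6% vs 24.0% — Dr. Fischer is higher every time.

Dr. Fischer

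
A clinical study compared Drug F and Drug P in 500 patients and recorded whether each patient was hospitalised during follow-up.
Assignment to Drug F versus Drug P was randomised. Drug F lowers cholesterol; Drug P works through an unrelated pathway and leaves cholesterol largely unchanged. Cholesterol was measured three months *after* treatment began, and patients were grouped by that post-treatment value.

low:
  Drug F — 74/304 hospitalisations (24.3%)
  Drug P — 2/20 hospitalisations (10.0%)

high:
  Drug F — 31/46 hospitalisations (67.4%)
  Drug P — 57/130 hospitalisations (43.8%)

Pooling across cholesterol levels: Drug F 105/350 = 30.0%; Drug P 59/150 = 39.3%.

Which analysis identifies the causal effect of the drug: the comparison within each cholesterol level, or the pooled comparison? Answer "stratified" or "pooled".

Drug P is lower inside every cholesterol stratum but Drug F is lower in aggregate. Whether to stratify depends on how cholesterol relates to the drug.
Cholesterol is recorded after the drug and is itself shifted by it — it sits on the causal path from drug to outcome. Conditioning on a mediator would strip out part of the effect we want; the pooled comparison gives the total causal effect.
Pooled: Drug F 30.0% vs Drug P 39.3%; Drug F is lower overall.

pooled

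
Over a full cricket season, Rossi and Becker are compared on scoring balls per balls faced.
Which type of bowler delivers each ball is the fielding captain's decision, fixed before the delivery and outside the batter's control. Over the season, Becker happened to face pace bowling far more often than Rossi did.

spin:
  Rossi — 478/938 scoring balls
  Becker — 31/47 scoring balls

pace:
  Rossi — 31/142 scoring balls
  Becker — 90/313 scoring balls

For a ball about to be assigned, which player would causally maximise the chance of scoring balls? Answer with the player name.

Becker is higher inside every bowling type stratum but Rossi is higher in aggregate. Whether to stratify depends on how bowling type relates to the player.
Bowling type differs across players for reasons unrelated to any effect of the player itself, and it separately predicts the outcome — a classic confounder. We must compare within bowling type levels.
Within each level — spin: 51.0% vs 66.0%; pace: 21.8% vs 28.8% — Becker is higher every time.

Becker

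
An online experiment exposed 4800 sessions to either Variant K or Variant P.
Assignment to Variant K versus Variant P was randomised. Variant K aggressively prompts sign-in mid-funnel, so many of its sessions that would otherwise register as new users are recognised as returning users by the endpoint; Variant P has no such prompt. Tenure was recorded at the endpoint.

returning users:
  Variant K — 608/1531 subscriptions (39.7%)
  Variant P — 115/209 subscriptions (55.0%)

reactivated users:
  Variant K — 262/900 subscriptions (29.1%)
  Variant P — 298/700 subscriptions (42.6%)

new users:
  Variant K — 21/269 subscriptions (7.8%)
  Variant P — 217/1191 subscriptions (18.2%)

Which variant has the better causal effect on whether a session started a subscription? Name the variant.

Variant K

The stratified and pooled comparisons disagree (Variant P wins within each user tenure; Variant K wins overall), so the answer turns on the causal role of user tenure.
The distribution of user tenure is itself part of what the variant does — it is an intermediate outcome. Holding it fixed would remove that part of the effect; the total effect is the pooled difference.
Pooled: Variant K 33.0% vs Variant P 30.0%; Variant K is higher overall.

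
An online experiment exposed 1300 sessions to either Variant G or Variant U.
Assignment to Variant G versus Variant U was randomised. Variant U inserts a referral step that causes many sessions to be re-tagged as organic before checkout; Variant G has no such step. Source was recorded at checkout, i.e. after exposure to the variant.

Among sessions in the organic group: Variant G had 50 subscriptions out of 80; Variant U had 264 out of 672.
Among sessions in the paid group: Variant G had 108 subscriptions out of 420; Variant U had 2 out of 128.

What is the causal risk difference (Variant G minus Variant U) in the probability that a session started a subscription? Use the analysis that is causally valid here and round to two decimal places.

-0.02

The traffic source-specific comparison favours Variant G throughout, but the pooled figures favour Variant U. The question is whether to condition on traffic source.
Traffic source lies on the pathway variant → traffic source → outcome, so adjusting for it blocks the indirect effect. For the total causal effect of variant, use the unadjusted pooled rates.
The causal difference is the pooled difference: 0.316 − 0.333 = -0.017.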